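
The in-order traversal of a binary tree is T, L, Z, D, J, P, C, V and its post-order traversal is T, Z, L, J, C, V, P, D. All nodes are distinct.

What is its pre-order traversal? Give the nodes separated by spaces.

D L T Z P J V C

The last element of post-order is the root; it splits in-order into left and right subtrees.
Root D: left subtree has 3 nodes {T, L, Z}, right has 4 {J, P, C, V}.
  Root L: left subtree has 1 node {T}, right has 1 {Z}.
  Root P: left subtree has 1 node {J}, right has 2 {C, V}.
    Root V: left subtree has 1 node {C}, right has 0 { }.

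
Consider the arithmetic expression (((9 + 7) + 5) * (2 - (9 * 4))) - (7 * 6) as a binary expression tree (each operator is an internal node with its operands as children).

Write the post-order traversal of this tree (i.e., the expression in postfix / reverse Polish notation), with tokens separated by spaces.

Post-order on an expression tree gives postfix notation: for each operator, emit left operand, right operand, then the operator.

9 7 + 5 + 2 9 4 * - * 7 6 * -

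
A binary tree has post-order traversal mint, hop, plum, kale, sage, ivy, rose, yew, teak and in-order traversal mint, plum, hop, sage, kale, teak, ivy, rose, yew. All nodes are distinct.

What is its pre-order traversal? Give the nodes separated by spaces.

The last element of post-order is the root; it splits in-order into left and right subtrees.
Root teak: left subtree has 5 nodes {mint, plum, hop, sage, kale}, right has 3 {ivy, rose, yew}.
  Root sage: left subtree has 3 nodes {mint, plum, hop}, right has 1 {kale}.
    Root plum: left subtree has 1 node {mint}, right has 1 {hop}.
  Root yew: left subtree has 2 nodes {ivy, rose}, right has 0 { }.
    Root rose: left subtree has 1 node {ivy}, right has 0 { }.

teak sage plum mint hop kale yew rose ivy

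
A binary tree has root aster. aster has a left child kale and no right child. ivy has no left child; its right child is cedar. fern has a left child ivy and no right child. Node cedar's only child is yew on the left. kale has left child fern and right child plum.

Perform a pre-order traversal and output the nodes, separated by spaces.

Pre-order visits the node, then its left subtree, then its right subtree.
Visit aster.
At aster: go left to kale.
  Visit kale.
  At kale: go left to fern.
    Visit fern.
    At fern: go left to ivy.
      Visit ivy.
      At ivy: no left child.
      At ivy: go right to cedar.
        Visit cedar.
        At cedar: go left to yew.
          yew is a leaf — visit yew.
        At cedar: no right child.
    At fern: no right child.
  At kale: go right to plum.
    plum is a leaf — visit plum.
At aster: no right child.

aster kale fern ivy cedar yew plum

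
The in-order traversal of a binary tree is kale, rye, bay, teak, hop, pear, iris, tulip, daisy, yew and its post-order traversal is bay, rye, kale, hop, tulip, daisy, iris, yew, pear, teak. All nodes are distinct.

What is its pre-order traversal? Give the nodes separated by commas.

The last element of post-order is the root; it splits in-order into left and right subtrees.
Root teak: left subtree has 3 nodes {kale, rye, bay}, right has 6 {hop, pear, iris, tulip, daisy, yew}.
  Root kale: left subtree has 0 nodes { }, right has 2 {rye, bay}.
    Root rye: left subtree has 0 nodes { }, right has 1 {bay}.
  Root pear: left subtree has 1 node {hop}, right has 4 {iris, tulip, daisy, yew}.
    Root yew: left subtree has 3 nodes {iris, tulip, daisy}, right has 0 { }.
      Root iris: left subtree has 0 nodes { }, right has 2 {tulip, daisy}.
        Root daisy: left subtree has 1 node {tulip}, right has 0 { }.

teak, kale, rye, bay, pear, hop, yew, iris, daisy, tulip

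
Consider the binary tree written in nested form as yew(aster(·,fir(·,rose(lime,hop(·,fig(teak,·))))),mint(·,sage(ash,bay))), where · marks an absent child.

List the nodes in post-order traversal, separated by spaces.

Post-order visits the left subtree, then the right subtree, then the node.
At yew: go left to aster.
  At aster: no left child.
  At aster: go right to fir.
    At fir: no left child.
    At fir: go right to rose.
      At rose: go left to lime.
        lime is a leaf — visit lime.
      At rose: go right to hop.
        At hop: no left child.
        At hop: go right to fig.
          At fig: go left to teak.
            teak is a leaf — visit teak.
          At fig: no right child.
          Visit fig.
        Visit hop.
      Visit rose.
    Visit fir.
  Visit aster.
At yew: go right to mint.
  At mint: no left child.
  At mint: go right to sage.
    At sage: go left to ash.
      ash is a leaf — visit ash.
    At sage: go right to bay.
      bay is a leaf — visit bay.
    Visit sage.
  Visit mint.
Visit yew.

lime teak fig hop rose fir aster ash bay sage mint yew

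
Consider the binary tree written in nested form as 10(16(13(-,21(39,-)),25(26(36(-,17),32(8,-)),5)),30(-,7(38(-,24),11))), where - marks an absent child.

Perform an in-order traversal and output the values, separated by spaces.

13 39 21 16 36 17 26 8 32 25 5 10 30 38 24 7 11

In-order visits the left subtree, then the node, then the right subtree.
At 10: go left to 16.
  At 16: go left to 13.
    At 13: no left child.
    Visit 13.
    At 13: go right to 21.
      At 21: go left to 39.
        39 is a leaf — visit 39.
      Visit 21.
      At 21: no right child.
  Visit 16.
  At 16: go right to 25.
    At 25: go left to 26.
      At 26: go left to 36.
        At 36: no left child.
        Visit 36.
        At 36: go right to 17.
          17 is a leaf — visit 17.
      Visit 26.
      At 26: go right to 32.
        At 32: go left to 8.
          8 is a leaf — visit 8.
        Visit 32.
        At 32: no right child.
    Visit 25.
    At 25: go right to 5.
      5 is a leaf — visit 5.
Visit 10.
At 10: go right to 30.
  At 30: no left child.
  Visit 30.
  At 30: go right to 7.
    At 7: go left to 38.
      At 38: no left child.
      Visit 38.
      At 38: go right to 24.
        24 is a leaf — visit 24.
    Visit 7.
    At 7: go right to 11.
      11 is a leaf — visit 11.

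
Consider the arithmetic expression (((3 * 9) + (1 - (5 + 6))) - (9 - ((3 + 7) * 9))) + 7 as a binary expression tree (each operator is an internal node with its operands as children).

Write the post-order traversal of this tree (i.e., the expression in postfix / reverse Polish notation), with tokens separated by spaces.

3 9 * 1 5 6 + - + 9 3 7 + 9 * - - 7 +

Post-order on an expression tree gives postfix notation: for each operator, emit left operand, right operand, then the operator.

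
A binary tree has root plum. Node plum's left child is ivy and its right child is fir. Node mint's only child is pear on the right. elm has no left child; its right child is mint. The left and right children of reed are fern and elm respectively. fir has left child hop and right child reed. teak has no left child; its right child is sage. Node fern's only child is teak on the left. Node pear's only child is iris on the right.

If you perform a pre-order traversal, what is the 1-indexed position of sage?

8

Pre-order visits the node, then its left subtree, then its right subtree.
Visit plum.
At plum: go left to ivy.
  ivy is a leaf — visit ivy.
At plum: go right to fir.
  Visit fir.
  At fir: go left to hop.
    hop is a leaf — visit hop.
  At fir: go right to reed.
    Visit reed.
    At reed: go left to fern.
      Visit fern.
      At fern: go left to teak.
        Visit teak.
        At teak: no left child.
        At teak: go right to sage.
          sage is a leaf — visit sage.
      At fern: no right child.
    At reed: go right to elm.
      Visit elm.
      At elm: no left child.
      At elm: go right to mint.
        Visit mint.
        At mint: no left child.
        At mint: go right to pear.
          Visit pear.
          At pear: no left child.
          At pear: go right to iris.
            iris is a leaf — visit iris.
Full pre-order sequence: plum, ivy, fir, hop, reed, fern, teak, sage, elm, mint, pear, iris.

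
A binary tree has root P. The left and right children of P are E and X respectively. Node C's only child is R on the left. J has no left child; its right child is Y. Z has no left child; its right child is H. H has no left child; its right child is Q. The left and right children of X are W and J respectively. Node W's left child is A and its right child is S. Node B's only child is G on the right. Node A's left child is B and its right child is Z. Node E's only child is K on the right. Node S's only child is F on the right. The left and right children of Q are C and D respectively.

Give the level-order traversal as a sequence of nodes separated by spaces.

Level-order visits nodes level by level from the root, left to right within each level.
Level 0: P
Level 1: E, X
Level 2: K, W, J
Level 3: A, S, Y
Level 4: B, Z, F
Level 5: G, H
Level 6: Q
Level 7: C, D
Level 8: R

P E X K W J A S Y B Z F G H Q C D R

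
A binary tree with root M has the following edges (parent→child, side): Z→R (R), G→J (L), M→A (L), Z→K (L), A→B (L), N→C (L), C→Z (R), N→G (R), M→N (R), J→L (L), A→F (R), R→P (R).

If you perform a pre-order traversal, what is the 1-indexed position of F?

4

Pre-order visits the node, then its left subtree, then its right subtree.
Visit M.
At M: go left to A.
  Visit A.
  At A: go left to B.
    B is a leaf — visit B.
  At A: go right to F.
    F is a leaf — visit F.
At M: go right to N.
  Visit N.
  At N: go left to C.
    Visit C.
    At C: no left child.
    At C: go right to Z.
      Visit Z.
      At Z: go left to K.
        K is a leaf — visit K.
      At Z: go right to R.
        Visit R.
        At R: no left child.
        At R: go right to P.
          P is a leaf — visit P.
  At N: go right to G.
    Visit G.
    At G: go left to J.
      Visit J.
      At J: go left to L.
        L is a leaf — visit L.
      At J: no right child.
    At G: no right child.
Full pre-order sequence: M, A, B, F, N, C, Z, K, R, P, G, J, L.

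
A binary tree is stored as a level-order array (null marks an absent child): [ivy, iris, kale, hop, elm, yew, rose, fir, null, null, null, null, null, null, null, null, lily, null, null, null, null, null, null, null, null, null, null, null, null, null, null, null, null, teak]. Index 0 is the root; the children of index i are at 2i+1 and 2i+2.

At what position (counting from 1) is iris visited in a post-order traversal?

Post-order visits the left subtree, then the right subtree, then the node.
At ivy: go left to iris.
  At iris: go left to hop.
    At hop: go left to fir.
      At fir: no left child.
      At fir: go right to lily.
        At lily: go left to teak.
          teak is a leaf — visit teak.
        At lily: no right child.
        Visit lily.
      Visit fir.
    At hop: no right child.
    Visit hop.
  At iris: go right to elm.
    elm is a leaf — visit elm.
  Visit iris.
At ivy: go right to kale.
  At kale: go left to yew.
    yew is a leaf — visit yew.
  At kale: go right to rose.
    rose is a leaf — visit rose.
  Visit kale.
Visit ivy.
Full post-order sequence: teak, lily, fir, hop, elm, iris, yew, rose, kale, ivy.

6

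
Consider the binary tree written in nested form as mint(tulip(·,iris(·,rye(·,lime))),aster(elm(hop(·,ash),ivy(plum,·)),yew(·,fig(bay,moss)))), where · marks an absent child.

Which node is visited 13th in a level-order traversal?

Level-order visits nodes level by level from the root, left to right within each level.
Level 0: mint
Level 1: tulip, aster
Level 2: iris, elm, yew
Level 3: rye, hop, ivy, fig
Level 4: lime, ash, plum, bay, moss
Full level-order sequence: mint, tulip, aster, iris, elm, yew, rye, hop, ivy, fig, lime, ash, plum, bay, moss.

plum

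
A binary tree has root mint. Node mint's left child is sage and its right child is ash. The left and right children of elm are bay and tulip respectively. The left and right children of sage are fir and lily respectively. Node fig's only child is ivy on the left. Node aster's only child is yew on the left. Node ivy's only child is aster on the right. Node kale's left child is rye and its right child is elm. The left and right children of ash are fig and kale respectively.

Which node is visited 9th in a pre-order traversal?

yew

Pre-order visits the node, then its left subtree, then its right subtree.
Visit mint.
At mint: go left to sage.
  Visit sage.
  At sage: go left to fir.
    fir is a leaf — visit fir.
  At sage: go right to lily.
    lily is a leaf — visit lily.
At mint: go right to ash.
  Visit ash.
  At ash: go left to fig.
    Visit fig.
    At fig: go left to ivy.
      Visit ivy.
      At ivy: no left child.
      At ivy: go right to aster.
        Visit aster.
        At aster: go left to yew.
          yew is a leaf — visit yew.
        At aster: no right child.
    At fig: no right child.
  At ash: go right to kale.
    Visit kale.
    At kale: go left to rye.
      rye is a leaf — visit rye.
    At kale: go right to elm.
      Visit elm.
      At elm: go left to bay.
        bay is a leaf — visit bay.
      At elm: go right to tulip.
        tulip is a leaf — visit tulip.
Full pre-order sequence: mint, sage, fir, lily, ash, fig, ivy, aster, yew, kale, rye, elm, bay, tulip.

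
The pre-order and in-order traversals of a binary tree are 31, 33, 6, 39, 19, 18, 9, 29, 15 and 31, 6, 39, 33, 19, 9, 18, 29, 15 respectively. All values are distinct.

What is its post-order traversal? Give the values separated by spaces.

The first element of pre-order is the root; it splits in-order into left and right subtrees.
Root 31: left subtree has 0 nodes { }, right has 8 {6, 39, 33, 19, 9, 18, 29, 15}.
  Root 33: left subtree has 2 nodes {6, 39}, right has 5 {19, 9, 18, 29, 15}.
    Root 6: left subtree has 0 nodes { }, right has 1 {39}.
    Root 19: left subtree has 0 nodes { }, right has 4 {9, 18, 29, 15}.
      Root 18: left subtree has 1 node {9}, right has 2 {29, 15}.
        Root 29: left subtree has 0 nodes { }, right has 1 {15}.

39 6 9 15 29 18 19 33 31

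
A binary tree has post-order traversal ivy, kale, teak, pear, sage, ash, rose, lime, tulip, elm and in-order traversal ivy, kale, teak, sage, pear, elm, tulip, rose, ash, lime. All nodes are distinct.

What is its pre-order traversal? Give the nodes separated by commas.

The last element of post-order is the root; it splits in-order into left and right subtrees.
Root elm: left subtree has 5 nodes {ivy, kale, teak, sage, pear}, right has 4 {tulip, rose, ash, lime}.
  Root sage: left subtree has 3 nodes {ivy, kale, teak}, right has 1 {pear}.
    Root teak: left subtree has 2 nodes {ivy, kale}, right has 0 { }.
      Root kale: left subtree has 1 node {ivy}, right has 0 { }.
  Root tulip: left subtree has 0 nodes { }, right has 3 {rose, ash, lime}.
    Root lime: left subtree has 2 nodes {rose, ash}, right has 0 { }.
      Root rose: left subtree has 0 nodes { }, right has 1 {ash}.

elm, sage, teak, kale, ivy, pear, tulip, lime, rose, ash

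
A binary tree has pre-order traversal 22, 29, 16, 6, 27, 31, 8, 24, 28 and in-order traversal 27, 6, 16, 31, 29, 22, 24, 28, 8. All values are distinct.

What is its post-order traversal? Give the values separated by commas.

The first element of pre-order is the root; it splits in-order into left and right subtrees.
Root 22: left subtree has 5 nodes {27, 6, 16, 31, 29}, right has 3 {24, 28, 8}.
  Root 29: left subtree has 4 nodes {27, 6, 16, 31}, right has 0 { }.
    Root 16: left subtree has 2 nodes {27, 6}, right has 1 {31}.
      Root 6: left subtree has 1 node {27}, right has 0 { }.
  Root 8: left subtree has 2 nodes {24, 28}, right has 0 { }.
    Root 24: left subtree has 0 nodes { }, right has 1 {28}.

27, 6, 31, 16, 29, 28, 24, 8, 22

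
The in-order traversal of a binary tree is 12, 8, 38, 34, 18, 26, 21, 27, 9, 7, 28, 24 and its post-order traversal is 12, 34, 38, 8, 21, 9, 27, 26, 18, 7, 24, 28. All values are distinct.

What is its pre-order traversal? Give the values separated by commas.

The last element of post-order is the root; it splits in-order into left and right subtrees.
Root 28: left subtree has 10 nodes {12, 8, 38, 34, 18, 26, 21, 27, 9, 7}, right has 1 {24}.
  Root 7: left subtree has 9 nodes {12, 8, 38, 34, 18, 26, 21, 27, 9}, right has 0 { }.
    Root 18: left subtree has 4 nodes {12, 8, 38, 34}, right has 4 {26, 21, 27, 9}.
      Root 8: left subtree has 1 node {12}, right has 2 {38, 34}.
        Root 38: left subtree has 0 nodes { }, right has 1 {34}.
      Root 26: left subtree has 0 nodes { }, right has 3 {21, 27, 9}.
        Root 27: left subtree has 1 node {21}, right has 1 {9}.

28, 7, 18, 8, 12, 38, 34, 26, 27, 21, 9, 24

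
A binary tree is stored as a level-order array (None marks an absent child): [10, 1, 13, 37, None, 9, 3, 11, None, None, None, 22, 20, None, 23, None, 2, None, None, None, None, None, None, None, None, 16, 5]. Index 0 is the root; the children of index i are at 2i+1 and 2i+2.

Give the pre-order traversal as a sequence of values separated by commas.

Pre-order visits the node, then its left subtree, then its right subtree.
Visit 10.
At 10: go left to 1.
  Visit 1.
  At 1: go left to 37.
    Visit 37.
    At 37: go left to 11.
      Visit 11.
      At 11: no left child.
      At 11: go right to 2.
        2 is a leaf — visit 2.
    At 37: no right child.
  At 1: no right child.
At 10: go right to 13.
  Visit 13.
  At 13: go left to 9.
    Visit 9.
    At 9: go left to 22.
      22 is a leaf — visit 22.
    At 9: go right to 20.
      Visit 20.
      At 20: go left to 16.
        16 is a leaf — visit 16.
      At 20: go right to 5.
        5 is a leaf — visit 5.
  At 13: go right to 3.
    Visit 3.
    At 3: no left child.
    At 3: go right to 23.
      23 is a leaf — visit 23.

10, 1, 37, 11, 2, 13, 9, 22, 20, 16, 5, 3, 23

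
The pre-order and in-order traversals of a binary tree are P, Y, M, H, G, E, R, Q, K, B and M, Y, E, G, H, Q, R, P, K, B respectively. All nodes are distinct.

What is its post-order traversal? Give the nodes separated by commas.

The first element of pre-order is the root; it splits in-order into left and right subtrees.
Root P: left subtree has 7 nodes {M, Y, E, G, H, Q, R}, right has 2 {K, B}.
  Root Y: left subtree has 1 node {M}, right has 5 {E, G, H, Q, R}.
    Root H: left subtree has 2 nodes {E, G}, right has 2 {Q, R}.
      Root G: left subtree has 1 node {E}, right has 0 { }.
      Root R: left subtree has 1 node {Q}, right has 0 { }.
  Root K: left subtree has 0 nodes { }, right has 1 {B}.

M, E, G, Q, R, H, Y, B, K, P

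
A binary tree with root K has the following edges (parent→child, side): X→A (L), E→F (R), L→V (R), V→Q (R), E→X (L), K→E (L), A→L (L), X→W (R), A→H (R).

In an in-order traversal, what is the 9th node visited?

In-order visits the left subtree, then the node, then the right subtree.
At K: go left to E.
  At E: go left to X.
    At X: go left to A.
      At A: go left to L.
        At L: no left child.
        Visit L.
        At L: go right to V.
          At V: no left child.
          Visit V.
          At V: go right to Q.
            Q is a leaf — visit Q.
      Visit A.
      At A: go right to H.
        H is a leaf — visit H.
    Visit X.
    At X: go right to W.
      W is a leaf — visit W.
  Visit E.
  At E: go right to F.
    F is a leaf — visit F.
Visit K.
At K: no right child.
Full in-order sequence: L, V, Q, A, H, X, W, E, F, K.

F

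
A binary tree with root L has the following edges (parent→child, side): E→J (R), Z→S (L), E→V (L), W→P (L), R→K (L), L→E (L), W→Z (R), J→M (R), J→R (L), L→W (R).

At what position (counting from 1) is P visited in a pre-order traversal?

Pre-order visits the node, then its left subtree, then its right subtree.
Visit L.
At L: go left to E.
  Visit E.
  At E: go left to V.
    V is a leaf — visit V.
  At E: go right to J.
    Visit J.
    At J: go left to R.
      Visit R.
      At R: go left to K.
        K is a leaf — visit K.
      At R: no right child.
    At J: go right to M.
      M is a leaf — visit M.
At L: go right to W.
  Visit W.
  At W: go left to P.
    P is a leaf — visit P.
  At W: go right to Z.
    Visit Z.
    At Z: go left to S.
      S is a leaf — visit S.
    At Z: no right child.
Full pre-order sequence: L, E, V, J, R, K, M, W, P, Z, S.

9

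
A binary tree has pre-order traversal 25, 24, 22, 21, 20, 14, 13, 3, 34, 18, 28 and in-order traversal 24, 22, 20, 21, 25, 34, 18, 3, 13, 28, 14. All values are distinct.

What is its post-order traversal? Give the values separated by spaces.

The first element of pre-order is the root; it splits in-order into left and right subtrees.
Root 25: left subtree has 4 nodes {24, 22, 20, 21}, right has 6 {34, 18, 3, 13, 28, 14}.
  Root 24: left subtree has 0 nodes { }, right has 3 {22, 20, 21}.
    Root 22: left subtree has 0 nodes { }, right has 2 {20, 21}.
      Root 21: left subtree has 1 node {20}, right has 0 { }.
  Root 14: left subtree has 5 nodes {34, 18, 3, 13, 28}, right has 0 { }.
    Root 13: left subtree has 3 nodes {34, 18, 3}, right has 1 {28}.
      Root 3: left subtree has 2 nodes {34, 18}, right has 0 { }.
        Root 34: left subtree has 0 nodes { }, right has 1 {18}.

20 21 22 24 18 34 3 28 13 14 25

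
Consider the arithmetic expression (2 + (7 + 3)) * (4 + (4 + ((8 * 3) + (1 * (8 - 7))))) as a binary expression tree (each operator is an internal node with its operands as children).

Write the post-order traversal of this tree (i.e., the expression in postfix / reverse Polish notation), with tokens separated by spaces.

2 7 3 + + 4 4 8 3 * 1 8 7 - * + + + *

Post-order on an expression tree gives postfix notation: for each operator, emit left operand, right operand, then the operator.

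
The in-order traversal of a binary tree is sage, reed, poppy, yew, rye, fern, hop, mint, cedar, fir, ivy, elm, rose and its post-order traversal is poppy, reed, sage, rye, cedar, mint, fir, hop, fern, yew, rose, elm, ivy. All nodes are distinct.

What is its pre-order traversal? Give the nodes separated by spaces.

ivy yew sage reed poppy fern rye hop fir mint cedar elm rose

The last element of post-order is the root; it splits in-order into left and right subtrees.
Root ivy: left subtree has 10 nodes {sage, reed, poppy, yew, rye, fern, hop, mint, cedar, fir}, right has 2 {elm, rose}.
  Root yew: left subtree has 3 nodes {sage, reed, poppy}, right has 6 {rye, fern, hop, mint, cedar, fir}.
    Root sage: left subtree has 0 nodes { }, right has 2 {reed, poppy}.
      Root reed: left subtree has 0 nodes { }, right has 1 {poppy}.
    Root fern: left subtree has 1 node {rye}, right has 4 {hop, mint, cedar, fir}.
      Root hop: left subtree has 0 nodes { }, right has 3 {mint, cedar, fir}.
        Root fir: left subtree has 2 nodes {mint, cedar}, right has 0 { }.
          Root mint: left subtree has 0 nodes { }, right has 1 {cedar}.
  Root elm: left subtree has 0 nodes { }, right has 1 {rose}.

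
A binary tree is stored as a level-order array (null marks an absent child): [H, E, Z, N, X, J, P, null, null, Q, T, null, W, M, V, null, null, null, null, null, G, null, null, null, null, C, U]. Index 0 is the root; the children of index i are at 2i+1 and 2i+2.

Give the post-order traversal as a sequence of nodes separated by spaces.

Post-order visits the left subtree, then the right subtree, then the node.
At H: go left to E.
  At E: go left to N.
    N is a leaf — visit N.
  At E: go right to X.
    At X: go left to Q.
      At Q: no left child.
      At Q: go right to G.
        G is a leaf — visit G.
      Visit Q.
    At X: go right to T.
      T is a leaf — visit T.
    Visit X.
  Visit E.
At H: go right to Z.
  At Z: go left to J.
    At J: no left child.
    At J: go right to W.
      At W: go left to C.
        C is a leaf — visit C.
      At W: go right to U.
        U is a leaf — visit U.
      Visit W.
    Visit J.
  At Z: go right to P.
    At P: go left to M.
      M is a leaf — visit M.
    At P: go right to V.
      V is a leaf — visit V.
    Visit P.
  Visit Z.
Visit H.

N G Q T X E C U W J M V P Z H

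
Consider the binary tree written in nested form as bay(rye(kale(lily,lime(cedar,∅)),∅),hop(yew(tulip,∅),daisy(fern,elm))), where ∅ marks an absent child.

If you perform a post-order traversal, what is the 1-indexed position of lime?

3

Post-order visits the left subtree, then the right subtree, then the node.
At bay: go left to rye.
  At rye: go left to kale.
    At kale: go left to lily.
      lily is a leaf — visit lily.
    At kale: go right to lime.
      At lime: go left to cedar.
        cedar is a leaf — visit cedar.
      At lime: no right child.
      Visit lime.
    Visit kale.
  At rye: no right child.
  Visit rye.
At bay: go right to hop.
  At hop: go left to yew.
    At yew: go left to tulip.
      tulip is a leaf — visit tulip.
    At yew: no right child.
    Visit yew.
  At hop: go right to daisy.
    At daisy: go left to fern.
      fern is a leaf — visit fern.
    At daisy: go right to elm.
      elm is a leaf — visit elm.
    Visit daisy.
  Visit hop.
Visit bay.
Full post-order sequence: lily, cedar, lime, kale, rye, tulip, yew, fern, elm, daisy, hop, bay.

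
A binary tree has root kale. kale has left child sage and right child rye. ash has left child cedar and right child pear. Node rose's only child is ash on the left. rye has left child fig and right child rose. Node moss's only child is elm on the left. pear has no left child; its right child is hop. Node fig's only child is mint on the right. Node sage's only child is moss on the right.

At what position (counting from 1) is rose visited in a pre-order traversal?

8

Pre-order visits the node, then its left subtree, then its right subtree.
Visit kale.
At kale: go left to sage.
  Visit sage.
  At sage: no left child.
  At sage: go right to moss.
    Visit moss.
    At moss: go left to elm.
      elm is a leaf — visit elm.
    At moss: no right child.
At kale: go right to rye.
  Visit rye.
  At rye: go left to fig.
    Visit fig.
    At fig: no left child.
    At fig: go right to mint.
      mint is a leaf — visit mint.
  At rye: go right to rose.
    Visit rose.
    At rose: go left to ash.
      Visit ash.
      At ash: go left to cedar.
        cedar is a leaf — visit cedar.
      At ash: go right to pear.
        Visit pear.
        At pear: no left child.
        At pear: go right to hop.
          hop is a leaf — visit hop.
    At rose: no right child.
Full pre-order sequence: kale, sage, moss, elm, rye, fig, mint, rose, ash, cedar, pear, hop.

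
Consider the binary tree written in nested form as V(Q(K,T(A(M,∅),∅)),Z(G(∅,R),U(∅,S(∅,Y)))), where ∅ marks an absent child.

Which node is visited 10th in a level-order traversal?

Level-order visits nodes level by level from the root, left to right within each level.
Level 0: V
Level 1: Q, Z
Level 2: K, T, G, U
Level 3: A, R, S
Level 4: M, Y
Full level-order sequence: V, Q, Z, K, T, G, U, A, R, S, M, Y.

S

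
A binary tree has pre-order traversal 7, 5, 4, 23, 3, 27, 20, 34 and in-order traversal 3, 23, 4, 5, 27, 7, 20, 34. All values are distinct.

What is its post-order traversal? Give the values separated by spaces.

The first element of pre-order is the root; it splits in-order into left and right subtrees.
Root 7: left subtree has 5 nodes {3, 23, 4, 5, 27}, right has 2 {20, 34}.
  Root 5: left subtree has 3 nodes {3, 23, 4}, right has 1 {27}.
    Root 4: left subtree has 2 nodes {3, 23}, right has 0 { }.
      Root 23: left subtree has 1 node {3}, right has 0 { }.
  Root 20: left subtree has 0 nodes { }, right has 1 {34}.

3 23 4 27 5 34 20 7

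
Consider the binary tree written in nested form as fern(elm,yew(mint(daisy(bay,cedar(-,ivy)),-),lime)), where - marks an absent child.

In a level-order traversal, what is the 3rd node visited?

Level-order visits nodes level by level from the root, left to right within each level.
Level 0: fern
Level 1: elm, yew
Level 2: mint, lime
Level 3: daisy
Level 4: bay, cedar
Level 5: ivy
Full level-order sequence: fern, elm, yew, mint, lime, daisy, bay, cedar, ivy.

yew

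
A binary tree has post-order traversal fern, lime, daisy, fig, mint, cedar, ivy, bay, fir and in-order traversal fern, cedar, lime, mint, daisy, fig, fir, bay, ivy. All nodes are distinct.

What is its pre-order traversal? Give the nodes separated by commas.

The last element of post-order is the root; it splits in-order into left and right subtrees.
Root fir: left subtree has 6 nodes {fern, cedar, lime, mint, daisy, fig}, right has 2 {bay, ivy}.
  Root cedar: left subtree has 1 node {fern}, right has 4 {lime, mint, daisy, fig}.
    Root mint: left subtree has 1 node {lime}, right has 2 {daisy, fig}.
      Root fig: left subtree has 1 node {daisy}, right has 0 { }.
  Root bay: left subtree has 0 nodes { }, right has 1 {ivy}.

fir, cedar, fern, mint, lime, fig, daisy, bay, ivy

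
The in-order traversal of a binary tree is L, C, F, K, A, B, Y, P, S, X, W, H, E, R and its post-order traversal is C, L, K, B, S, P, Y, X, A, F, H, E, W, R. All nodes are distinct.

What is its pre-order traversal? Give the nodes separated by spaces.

The last element of post-order is the root; it splits in-order into left and right subtrees.
Root R: left subtree has 13 nodes {L, C, F, K, A, B, Y, P, S, X, W, H, E}, right has 0 { }.
  Root W: left subtree has 10 nodes {L, C, F, K, A, B, Y, P, S, X}, right has 2 {H, E}.
    Root F: left subtree has 2 nodes {L, C}, right has 7 {K, A, B, Y, P, S, X}.
      Root L: left subtree has 0 nodes { }, right has 1 {C}.
      Root A: left subtree has 1 node {K}, right has 5 {B, Y, P, S, X}.
        Root X: left subtree has 4 nodes {B, Y, P, S}, right has 0 { }.
          Root Y: left subtree has 1 node {B}, right has 2 {P, S}.
            Root P: left subtree has 0 nodes { }, right has 1 {S}.
    Root E: left subtree has 1 node {H}, right has 0 { }.

R W F L C A K X Y B P S E H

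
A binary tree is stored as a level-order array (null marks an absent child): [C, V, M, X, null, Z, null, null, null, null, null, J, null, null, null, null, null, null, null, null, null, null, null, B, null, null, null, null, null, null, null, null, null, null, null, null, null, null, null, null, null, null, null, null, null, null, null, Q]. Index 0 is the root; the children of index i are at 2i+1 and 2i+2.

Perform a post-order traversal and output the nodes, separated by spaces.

X V Q B J Z M C

Post-order visits the left subtree, then the right subtree, then the node.
At C: go left to V.
  At V: go left to X.
    X is a leaf — visit X.
  At V: no right child.
  Visit V.
At C: go right to M.
  At M: go left to Z.
    At Z: go left to J.
      At J: go left to B.
        At B: go left to Q.
          Q is a leaf — visit Q.
        At B: no right child.
        Visit B.
      At J: no right child.
      Visit J.
    At Z: no right child.
    Visit Z.
  At M: no right child.
  Visit M.
Visit C.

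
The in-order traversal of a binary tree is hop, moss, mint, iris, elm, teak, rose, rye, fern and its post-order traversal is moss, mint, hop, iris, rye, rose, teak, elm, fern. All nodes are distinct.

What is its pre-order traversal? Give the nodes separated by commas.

The last element of post-order is the root; it splits in-order into left and right subtrees.
Root fern: left subtree has 8 nodes {hop, moss, mint, iris, elm, teak, rose, rye}, right has 0 { }.
  Root elm: left subtree has 4 nodes {hop, moss, mint, iris}, right has 3 {teak, rose, rye}.
    Root iris: left subtree has 3 nodes {hop, moss, mint}, right has 0 { }.
      Root hop: left subtree has 0 nodes { }, right has 2 {moss, mint}.
        Root mint: left subtree has 1 node {moss}, right has 0 { }.
    Root teak: left subtree has 0 nodes { }, right has 2 {rose, rye}.
      Root rose: left subtree has 0 nodes { }, right has 1 {rye}.

fern, elm, iris, hop, mint, moss, teak, rose, rye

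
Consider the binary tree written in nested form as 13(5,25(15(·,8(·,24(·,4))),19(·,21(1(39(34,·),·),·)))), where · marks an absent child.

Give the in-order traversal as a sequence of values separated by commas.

5, 13, 15, 8, 24, 4, 25, 19, 34, 39, 1, 21

In-order visits the left subtree, then the node, then the right subtree.
At 13: go left to 5.
  5 is a leaf — visit 5.
Visit 13.
At 13: go right to 25.
  At 25: go left to 15.
    At 15: no left child.
    Visit 15.
    At 15: go right to 8.
      At 8: no left child.
      Visit 8.
      At 8: go right to 24.
        At 24: no left child.
        Visit 24.
        At 24: go right to 4.
          4 is a leaf — visit 4.
  Visit 25.
  At 25: go right to 19.
    At 19: no left child.
    Visit 19.
    At 19: go right to 21.
      At 21: go left to 1.
        At 1: go left to 39.
          At 39: go left to 34.
            34 is a leaf — visit 34.
          Visit 39.
          At 39: no right child.
        Visit 1.
        At 1: no right child.
      Visit 21.
      At 21: no right child.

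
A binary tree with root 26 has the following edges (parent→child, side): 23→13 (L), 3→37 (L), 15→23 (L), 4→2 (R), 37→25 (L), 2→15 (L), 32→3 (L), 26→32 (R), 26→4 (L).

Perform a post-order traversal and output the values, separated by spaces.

13 23 15 2 4 25 37 3 32 26

Post-order visits the left subtree, then the right subtree, then the node.
At 26: go left to 4.
  At 4: no left child.
  At 4: go right to 2.
    At 2: go left to 15.
      At 15: go left to 23.
        At 23: go left to 13.
          13 is a leaf — visit 13.
        At 23: no right child.
        Visit 23.
      At 15: no right child.
      Visit 15.
    At 2: no right child.
    Visit 2.
  Visit 4.
At 26: go right to 32.
  At 32: go left to 3.
    At 3: go left to 37.
      At 37: go left to 25.
        25 is a leaf — visit 25.
      At 37: no right child.
      Visit 37.
    At 3: no right child.
    Visit 3.
  At 32: no right child.
  Visit 32.
Visit 26.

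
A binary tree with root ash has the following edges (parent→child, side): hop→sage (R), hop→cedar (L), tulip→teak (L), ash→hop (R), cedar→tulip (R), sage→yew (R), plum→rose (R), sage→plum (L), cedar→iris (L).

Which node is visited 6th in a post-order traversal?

plum

Post-order visits the left subtree, then the right subtree, then the node.
At ash: no left child.
At ash: go right to hop.
  At hop: go left to cedar.
    At cedar: go left to iris.
      iris is a leaf — visit iris.
    At cedar: go right to tulip.
      At tulip: go left to teak.
        teak is a leaf — visit teak.
      At tulip: no right child.
      Visit tulip.
    Visit cedar.
  At hop: go right to sage.
    At sage: go left to plum.
      At plum: no left child.
      At plum: go right to rose.
        rose is a leaf — visit rose.
      Visit plum.
    At sage: go right to yew.
      yew is a leaf — visit yew.
    Visit sage.
  Visit hop.
Visit ash.
Full post-order sequence: iris, teak, tulip, cedar, rose, plum, yew, sage, hop, ash.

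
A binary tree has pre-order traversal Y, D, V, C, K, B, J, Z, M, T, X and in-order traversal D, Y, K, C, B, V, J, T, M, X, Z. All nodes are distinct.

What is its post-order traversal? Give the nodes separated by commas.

The first element of pre-order is the root; it splits in-order into left and right subtrees.
Root Y: left subtree has 1 node {D}, right has 9 {K, C, B, V, J, T, M, X, Z}.
  Root V: left subtree has 3 nodes {K, C, B}, right has 5 {J, T, M, X, Z}.
    Root C: left subtree has 1 node {K}, right has 1 {B}.
    Root J: left subtree has 0 nodes { }, right has 4 {T, M, X, Z}.
      Root Z: left subtree has 3 nodes {T, M, X}, right has 0 { }.
        Root M: left subtree has 1 node {T}, right has 1 {X}.

D, K, B, C, T, X, M, Z, J, V, Y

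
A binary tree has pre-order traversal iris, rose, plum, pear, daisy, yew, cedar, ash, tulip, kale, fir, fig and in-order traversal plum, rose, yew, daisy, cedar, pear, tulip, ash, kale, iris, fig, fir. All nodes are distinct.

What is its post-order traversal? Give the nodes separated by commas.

plum, yew, cedar, daisy, tulip, kale, ash, pear, rose, fig, fir, iris

The first element of pre-order is the root; it splits in-order into left and right subtrees.
Root iris: left subtree has 9 nodes {plum, rose, yew, daisy, cedar, pear, tulip, ash, kale}, right has 2 {fig, fir}.
  Root rose: left subtree has 1 node {plum}, right has 7 {yew, daisy, cedar, pear, tulip, ash, kale}.
    Root pear: left subtree has 3 nodes {yew, daisy, cedar}, right has 3 {tulip, ash, kale}.
      Root daisy: left subtree has 1 node {yew}, right has 1 {cedar}.
      Root ash: left subtree has 1 node {tulip}, right has 1 {kale}.
  Root fir: left subtree has 1 node {fig}, right has 0 { }.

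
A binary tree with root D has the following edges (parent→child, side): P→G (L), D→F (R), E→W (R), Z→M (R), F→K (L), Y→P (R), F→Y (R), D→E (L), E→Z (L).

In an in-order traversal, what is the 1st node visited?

Z

In-order visits the left subtree, then the node, then the right subtree.
At D: go left to E.
  At E: go left to Z.
    At Z: no left child.
    Visit Z.
    At Z: go right to M.
      M is a leaf — visit M.
  Visit E.
  At E: go right to W.
    W is a leaf — visit W.
Visit D.
At D: go right to F.
  At F: go left to K.
    K is a leaf — visit K.
  Visit F.
  At F: go right to Y.
    At Y: no left child.
    Visit Y.
    At Y: go right to P.
      At P: go left to G.
        G is a leaf — visit G.
      Visit P.
      At P: no right child.
Full in-order sequence: Z, M, E, W, D, K, F, Y, G, P.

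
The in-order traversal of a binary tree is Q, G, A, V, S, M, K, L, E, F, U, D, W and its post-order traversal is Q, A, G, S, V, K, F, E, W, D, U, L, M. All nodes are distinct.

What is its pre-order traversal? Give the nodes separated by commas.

The last element of post-order is the root; it splits in-order into left and right subtrees.
Root M: left subtree has 5 nodes {Q, G, A, V, S}, right has 7 {K, L, E, F, U, D, W}.
  Root V: left subtree has 3 nodes {Q, G, A}, right has 1 {S}.
    Root G: left subtree has 1 node {Q}, right has 1 {A}.
  Root L: left subtree has 1 node {K}, right has 5 {E, F, U, D, W}.
    Root U: left subtree has 2 nodes {E, F}, right has 2 {D, W}.
      Root E: left subtree has 0 nodes { }, right has 1 {F}.
      Root D: left subtree has 0 nodes { }, right has 1 {W}.

M, V, G, Q, A, S, L, K, U, E, F, D, W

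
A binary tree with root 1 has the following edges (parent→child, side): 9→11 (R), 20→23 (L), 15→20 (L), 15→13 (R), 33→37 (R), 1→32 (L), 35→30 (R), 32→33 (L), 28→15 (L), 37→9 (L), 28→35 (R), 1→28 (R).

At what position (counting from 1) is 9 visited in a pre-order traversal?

5

Pre-order visits the node, then its left subtree, then its right subtree.
Visit 1.
At 1: go left to 32.
  Visit 32.
  At 32: go left to 33.
    Visit 33.
    At 33: no left child.
    At 33: go right to 37.
      Visit 37.
      At 37: go left to 9.
        Visit 9.
        At 9: no left child.
        At 9: go right to 11.
          11 is a leaf — visit 11.
      At 37: no right child.
  At 32: no right child.
At 1: go right to 28.
  Visit 28.
  At 28: go left to 15.
    Visit 15.
    At 15: go left to 20.
      Visit 20.
      At 20: go left to 23.
        23 is a leaf — visit 23.
      At 20: no right child.
    At 15: go right to 13.
      13 is a leaf — visit 13.
  At 28: go right to 35.
    Visit 35.
    At 35: no left child.
    At 35: go right to 30.
      30 is a leaf — visit 30.
Full pre-order sequence: 1, 32, 33, 37, 9, 11, 28, 15, 20, 23, 13, 35, 30.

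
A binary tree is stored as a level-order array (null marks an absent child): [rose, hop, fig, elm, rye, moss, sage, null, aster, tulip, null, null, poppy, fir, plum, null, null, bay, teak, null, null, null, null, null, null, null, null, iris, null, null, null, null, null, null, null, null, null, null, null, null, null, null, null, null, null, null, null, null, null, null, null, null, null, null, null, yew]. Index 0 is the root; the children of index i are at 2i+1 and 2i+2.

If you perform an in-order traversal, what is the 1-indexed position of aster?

In-order visits the left subtree, then the node, then the right subtree.
At rose: go left to hop.
  At hop: go left to elm.
    At elm: no left child.
    Visit elm.
    At elm: go right to aster.
      At aster: go left to bay.
        bay is a leaf — visit bay.
      Visit aster.
      At aster: go right to teak.
        teak is a leaf — visit teak.
  Visit hop.
  At hop: go right to rye.
    At rye: go left to tulip.
      tulip is a leaf — visit tulip.
    Visit rye.
    At rye: no right child.
Visit rose.
At rose: go right to fig.
  At fig: go left to moss.
    At moss: no left child.
    Visit moss.
    At moss: go right to poppy.
      poppy is a leaf — visit poppy.
  Visit fig.
  At fig: go right to sage.
    At sage: go left to fir.
      At fir: go left to iris.
        At iris: go left to yew.
          yew is a leaf — visit yew.
        Visit iris.
        At iris: no right child.
      Visit fir.
      At fir: no right child.
    Visit sage.
    At sage: go right to plum.
      plum is a leaf — visit plum.
Full in-order sequence: elm, bay, aster, teak, hop, tulip, rye, rose, moss, poppy, fig, yew, iris, fir, sage, plum.

3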